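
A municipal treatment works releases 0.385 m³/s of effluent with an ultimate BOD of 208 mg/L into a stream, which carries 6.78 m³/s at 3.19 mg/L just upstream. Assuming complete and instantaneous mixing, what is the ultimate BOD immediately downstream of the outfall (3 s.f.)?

Flow-weighted mixing: C = (Q_r C_r + Q_w C_w)/(Q_r + Q_w)
= (6.78×3.19 + 0.385×208)/(6.78 + 0.385) = 101.7/7.165 = 14.20 mg/L.

14.2 mg/L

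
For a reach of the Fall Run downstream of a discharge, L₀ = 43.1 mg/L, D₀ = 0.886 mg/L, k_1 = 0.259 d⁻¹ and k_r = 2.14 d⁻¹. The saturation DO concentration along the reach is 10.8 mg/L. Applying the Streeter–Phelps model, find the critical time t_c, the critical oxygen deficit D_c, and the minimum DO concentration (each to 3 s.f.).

With k_r/k_1 = 8.263 and 1 − D₀(k_r−k_1)/(k_1 L₀) = 0.8507,
t_c = ln(8.263 × 0.8507) / (2.14 − 0.259) = ln(7.029) / 1.881 = 1.950/1.881 = 1.037 d.
D_c = (k_1/k_r) L₀ e^(−k_1 t_c) = (0.259/2.14) × 43.1 × e^(−0.259×1.037) = 0.1210 × 43.1 × 0.7645 = 3.988 mg/L.
Minimum DO = C_s − D_c = 10.8 − 3.988 = 6.812 mg/L.

t_c ≈ 1.04 d; D_c ≈ 3.99 mg/L; min DO ≈ 6.81 mg/L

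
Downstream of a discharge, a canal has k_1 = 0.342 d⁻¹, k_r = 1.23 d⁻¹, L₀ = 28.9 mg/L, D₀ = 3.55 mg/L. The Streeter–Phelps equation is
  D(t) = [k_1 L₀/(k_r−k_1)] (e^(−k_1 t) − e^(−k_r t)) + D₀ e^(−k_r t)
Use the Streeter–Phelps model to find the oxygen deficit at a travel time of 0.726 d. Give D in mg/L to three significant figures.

D ≈ 5.58 mg/L

k_1 L₀/(k_r−k_1) = 0.342×28.9/(1.23−0.342) = 9.884/0.8880 = 11.13 mg/L.
e^(−k_1 t) = e^(−0.342×0.7260) = 0.7801; e^(−k_r t) = e^(−1.23×0.7260) = 0.4094.
D = 11.13 × (0.7801 − 0.4094) + 3.55 × 0.4094 = 4.126 + 1.453 = 5.580 mg/L.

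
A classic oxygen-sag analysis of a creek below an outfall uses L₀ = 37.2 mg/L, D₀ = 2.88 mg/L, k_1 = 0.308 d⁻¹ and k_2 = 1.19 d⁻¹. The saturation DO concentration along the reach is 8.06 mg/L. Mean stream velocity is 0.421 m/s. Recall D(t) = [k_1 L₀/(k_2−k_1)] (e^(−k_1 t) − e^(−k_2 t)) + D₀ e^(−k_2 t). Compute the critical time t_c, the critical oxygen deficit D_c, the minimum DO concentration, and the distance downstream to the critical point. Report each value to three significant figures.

t_c ≈ 1.25 d; D_c ≈ 6.56 mg/L; min DO ≈ 1.50 mg/L; x_c ≈ 45.4 km

t_c = [1/(k_2−k_1)] ln[(k_2/k_1)(1 − D₀(k_2−k_1)/(k_1 L₀))]
= [1/(1.19−0.308)] ln[(1.19/0.308)(1 − 2.88×0.8820/(0.308×37.2))]
= (1/0.8820) ln[3.864 × 0.7783] = 1.134 × ln(3.007) = 1.134 × 1.101 = 1.248 d.
D_c = (k_1/k_2) L₀ e^(−k_1 t_c) = (0.308/1.19) × 37.2 × e^(−0.308×1.248) = 0.2588 × 37.2 × 0.6808 = 6.555 mg/L.
Minimum DO = C_s − D_c = 8.06 − 6.555 = 1.505 mg/L.
x_c = v t_c = 0.421 m/s × 1.248 d × 86400 s/d = 45400 m ≈ 45.4 km.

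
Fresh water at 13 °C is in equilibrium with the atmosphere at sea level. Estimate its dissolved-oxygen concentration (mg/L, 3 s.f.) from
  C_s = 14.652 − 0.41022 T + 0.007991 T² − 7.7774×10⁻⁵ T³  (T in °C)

C_s = 14.652 − 0.41022×13 + 0.007991×13² − 7.7774×10⁻⁵×13³ = 10.50 mg/L.

C_s ≈ 10.5 mg/L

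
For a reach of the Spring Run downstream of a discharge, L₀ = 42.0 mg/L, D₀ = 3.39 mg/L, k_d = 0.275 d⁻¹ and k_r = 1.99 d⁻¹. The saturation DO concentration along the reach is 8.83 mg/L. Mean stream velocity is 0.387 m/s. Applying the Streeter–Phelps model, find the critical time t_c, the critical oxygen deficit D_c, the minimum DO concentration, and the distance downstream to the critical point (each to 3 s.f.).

t_c ≈ 0.746 d; D_c ≈ 4.73 mg/L; min DO ≈ 4.10 mg/L; x_c ≈ 24.9 km

t_c = [1/(k_r−k_d)] ln[(k_r/k_d)(1 − D₀(k_r−k_d)/(k_d L₀))]
= [1/(1.99−0.275)] ln[(1.99/0.275)(1 − 3.39×1.715/(0.275×42.0))]
= (1/1.715) ln[7.236 × 0.4966] = 0.5831 × ln(3.594) = 0.5831 × 1.279 = 0.7459 d.
L(t_c) = L₀ e^(−k_d t_c) = 42.0 × 0.8145 = 34.21 mg/L, and at the critical point k_r D_c = k_d L, so D_c = (0.275/1.99) × 34.21 = 4.728 mg/L.
Minimum DO = C_s − D_c = 8.83 − 4.728 = 4.102 mg/L.
x_c = v t_c = 0.387 m/s × 0.7459 d × 86400 s/d = 24940 m ≈ 24.9 km.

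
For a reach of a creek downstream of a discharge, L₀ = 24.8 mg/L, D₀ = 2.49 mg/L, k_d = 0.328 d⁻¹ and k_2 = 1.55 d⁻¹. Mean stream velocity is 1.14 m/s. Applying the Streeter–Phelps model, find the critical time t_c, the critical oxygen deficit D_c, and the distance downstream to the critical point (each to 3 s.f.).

t_c ≈ 0.887 d; D_c ≈ 3.92 mg/L; x_c ≈ 87.4 km

With k_2/k_d = 4.726 and 1 − D₀(k_2−k_d)/(k_d L₀) = 0.6259,
t_c = ln(4.726 × 0.6259) / (1.55 − 0.328) = ln(2.958) / 1.222 = 1.084/1.222 = 0.8875 d.
L(t_c) = L₀ e^(−k_d t_c) = 24.8 × 0.7474 = 18.54 mg/L, and at the critical point k_2 D_c = k_d L, so D_c = (0.328/1.55) × 18.54 = 3.923 mg/L.
x_c = v t_c = 1.14 m/s × 0.8875 d × 86400 s/d = 87410 m ≈ 87.4 km.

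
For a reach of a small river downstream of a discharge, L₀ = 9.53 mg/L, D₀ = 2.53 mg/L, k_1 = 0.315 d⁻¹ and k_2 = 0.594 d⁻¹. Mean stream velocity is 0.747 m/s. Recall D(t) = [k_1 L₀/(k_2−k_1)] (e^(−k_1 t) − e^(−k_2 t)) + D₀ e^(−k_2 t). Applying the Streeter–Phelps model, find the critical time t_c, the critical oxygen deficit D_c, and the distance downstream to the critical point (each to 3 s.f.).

At the critical point dD/dt = 0, so k_1 L₀ e^(−k_1 t) = k_2 D. Substituting D(t) from the Streeter–Phelps equation and solving for t gives
t_c = ln[(k_2/k_1)(1 − D₀(k_2−k_1)/(k_1 L₀))] / (k_2−k_1).
Here k_2−k_1 = 0.2790 d⁻¹ and 1 − D₀(k_2−k_1)/(k_1 L₀) = 1 − 2.53×0.2790/(0.315×9.53) = 0.7649, so
t_c = ln(1.886 × 0.7649) / 0.2790 = 0.3662 / 0.2790 = 1.313 d.
L(t_c) = L₀ e^(−k_1 t_c) = 9.53 × 0.6613 = 6.302 mg/L, and at the critical point k_2 D_c = k_1 L, so D_c = (0.315/0.594) × 6.302 = 3.342 mg/L.
x_c = v t_c = 0.747 m/s × 1.313 d × 86400 s/d = 84720 m ≈ 84.7 km.

t_c ≈ 1.31 d; D_c ≈ 3.34 mg/L; x_c ≈ 84.7 km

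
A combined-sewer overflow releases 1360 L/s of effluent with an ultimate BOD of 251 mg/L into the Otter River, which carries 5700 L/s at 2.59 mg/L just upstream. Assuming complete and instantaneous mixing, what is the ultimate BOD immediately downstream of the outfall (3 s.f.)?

50.4 mg/L

Flow-weighted mixing: C = (Q_r C_r + Q_w C_w)/(Q_r + Q_w)
= (5700×2.59 + 1360×251)/(5700 + 1360) = 356100/7060 = 50.44 mg/L.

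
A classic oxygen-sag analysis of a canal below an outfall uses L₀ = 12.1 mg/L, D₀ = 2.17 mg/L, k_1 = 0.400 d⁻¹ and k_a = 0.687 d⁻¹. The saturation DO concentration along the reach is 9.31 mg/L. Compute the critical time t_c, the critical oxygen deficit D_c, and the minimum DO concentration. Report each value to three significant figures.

With k_a/k_1 = 1.718 and 1 − D₀(k_a−k_1)/(k_1 L₀) = 0.8713,
t_c = ln(1.718 × 0.8713) / (0.687 − 0.400) = ln(1.496) / 0.2870 = 0.4031/0.2870 = 1.405 d.
D_c = (k_1/k_a) L₀ e^(−k_1 t_c) = (0.400/0.687) × 12.1 × e^(−0.400×1.405) = 0.5822 × 12.1 × 0.5702 = 4.017 mg/L.
Minimum DO = C_s − D_c = 9.31 − 4.017 = 5.293 mg/L.

t_c ≈ 1.40 d; D_c ≈ 4.02 mg/L; min DO ≈ 5.29 mg/L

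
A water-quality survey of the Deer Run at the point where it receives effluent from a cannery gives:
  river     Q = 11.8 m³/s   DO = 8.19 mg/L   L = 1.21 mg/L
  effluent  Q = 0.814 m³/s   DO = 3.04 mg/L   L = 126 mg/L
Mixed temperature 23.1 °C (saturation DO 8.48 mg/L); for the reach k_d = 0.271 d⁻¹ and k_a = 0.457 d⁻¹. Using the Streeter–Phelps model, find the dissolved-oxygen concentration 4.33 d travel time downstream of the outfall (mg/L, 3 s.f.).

DO ≈ 6.09 mg/L

Mixed DO = (11.8×8.19 + 0.814×3.04)/(11.8+0.814) = 99.12/12.61 = 7.858 mg/L.
Mixed L₀ = (11.8×1.21 + 0.814×126)/(12.61) = 116.8/12.61 = 9.263 mg/L.
Initial deficit D₀ = C_s − DO₀ = 8.48 − 7.858 = 0.6223 mg/L.
D(4.33) = [0.271×9.263/(0.457−0.271)](e^(−0.271×4.33) − e^(−0.457×4.33)) + 0.6223 e^(−0.457×4.33)
= 13.50 × (0.3093 − 0.1382) + 0.6223 × 0.1382 = 2.395 mg/L.
DO = 8.48 − 2.395 = 6.085 mg/L.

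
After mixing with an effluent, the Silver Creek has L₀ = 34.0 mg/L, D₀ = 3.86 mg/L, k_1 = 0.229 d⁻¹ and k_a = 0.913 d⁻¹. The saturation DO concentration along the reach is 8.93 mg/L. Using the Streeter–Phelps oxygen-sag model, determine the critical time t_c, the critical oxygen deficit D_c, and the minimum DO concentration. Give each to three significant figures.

At the critical point dD/dt = 0, so k_1 L₀ e^(−k_1 t) = k_a D. Substituting D(t) from the Streeter–Phelps equation and solving for t gives
t_c = ln[(k_a/k_1)(1 − D₀(k_a−k_1)/(k_1 L₀))] / (k_a−k_1).
Here k_a−k_1 = 0.6840 d⁻¹ and 1 − D₀(k_a−k_1)/(k_1 L₀) = 1 − 3.86×0.6840/(0.229×34.0) = 0.6609, so
t_c = ln(3.987 × 0.6609) / 0.6840 = 0.9689 / 0.6840 = 1.416 d.
L(t_c) = L₀ e^(−k_1 t_c) = 34.0 × 0.7230 = 24.58 mg/L, and at the critical point k_a D_c = k_1 L, so D_c = (0.229/0.913) × 24.58 = 6.166 mg/L.
Minimum DO = C_s − D_c = 8.93 − 6.166 = 2.764 mg/L.

t_c ≈ 1.42 d; D_c ≈ 6.17 mg/L; min DO ≈ 2.76 mg/L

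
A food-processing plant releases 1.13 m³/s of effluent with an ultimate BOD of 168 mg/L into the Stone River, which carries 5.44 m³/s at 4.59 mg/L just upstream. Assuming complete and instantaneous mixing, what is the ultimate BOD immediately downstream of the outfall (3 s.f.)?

Flow-weighted mixing: C = (Q_r C_r + Q_w C_w)/(Q_r + Q_w)
= (5.44×4.59 + 1.13×168)/(5.44 + 1.13) = 214.8/6.570 = 32.70 mg/L.

32.7 mg/L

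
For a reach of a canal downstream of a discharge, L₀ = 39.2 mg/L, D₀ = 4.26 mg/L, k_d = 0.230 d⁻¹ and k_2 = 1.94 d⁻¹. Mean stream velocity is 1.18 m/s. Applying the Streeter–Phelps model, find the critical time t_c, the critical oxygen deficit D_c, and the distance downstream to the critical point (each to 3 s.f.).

With k_2/k_d = 8.435 and 1 − D₀(k_2−k_d)/(k_d L₀) = 0.1920,
t_c = ln(8.435 × 0.1920) / (1.94 − 0.230) = ln(1.620) / 1.710 = 0.4823/1.710 = 0.2820 d.
L(t_c) = L₀ e^(−k_d t_c) = 39.2 × 0.9372 = 36.74 mg/L, and at the critical point k_2 D_c = k_d L, so D_c = (0.230/1.94) × 36.74 = 4.356 mg/L.
x_c = v t_c = 1.18 m/s × 0.2820 d × 86400 s/d = 28750 m ≈ 28.8 km.

t_c ≈ 0.282 d; D_c ≈ 4.36 mg/L; x_c ≈ 28.8 km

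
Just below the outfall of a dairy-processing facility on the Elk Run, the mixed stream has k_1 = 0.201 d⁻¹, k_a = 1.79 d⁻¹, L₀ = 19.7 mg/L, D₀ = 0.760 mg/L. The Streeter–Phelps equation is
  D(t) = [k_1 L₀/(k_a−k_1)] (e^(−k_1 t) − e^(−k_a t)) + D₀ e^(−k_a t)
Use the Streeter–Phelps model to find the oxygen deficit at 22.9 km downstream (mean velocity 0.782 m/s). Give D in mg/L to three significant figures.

Travel time t = x/v = 22.9 km / (0.782 m/s) = 22900 m / 0.782 m/s = 29280 s = 0.3389 d.
k_1 L₀/(k_a−k_1) = 0.201×19.7/(1.79−0.201) = 3.960/1.589 = 2.492 mg/L.
e^(−k_1 t) = e^(−0.201×0.3389) = 0.9341; e^(−k_a t) = e^(−1.79×0.3389) = 0.5452.
D = 2.492 × (0.9341 − 0.5452) + 0.760 × 0.5452 = 0.9693 + 0.4143 = 1.384 mg/L.

D ≈ 1.38 mg/L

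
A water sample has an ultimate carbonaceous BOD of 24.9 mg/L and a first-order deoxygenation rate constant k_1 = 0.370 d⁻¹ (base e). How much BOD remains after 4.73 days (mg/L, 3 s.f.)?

L ≈ 4.33 mg/L

L_t = L₀ e^(−k_1 t) = 24.9 × e^(−0.370×4.73) = 24.9 × 0.1738 = 4.327 mg/L.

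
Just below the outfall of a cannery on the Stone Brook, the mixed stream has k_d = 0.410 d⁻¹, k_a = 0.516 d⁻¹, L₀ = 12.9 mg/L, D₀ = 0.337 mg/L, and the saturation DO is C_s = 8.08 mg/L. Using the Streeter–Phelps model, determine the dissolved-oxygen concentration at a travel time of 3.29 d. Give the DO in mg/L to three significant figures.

DO ≈ 4.21 mg/L

k_d L₀/(k_a−k_d) = 0.410×12.9/(0.516−0.410) = 5.289/0.1060 = 49.90 mg/L.
e^(−k_d t) = e^(−0.410×3.290) = 0.2595; e^(−k_a t) = e^(−0.516×3.290) = 0.1831.
D = 49.90 × (0.2595 − 0.1831) + 0.337 × 0.1831 = 3.813 + 0.06171 = 3.874 mg/L.
DO = C_s − D = 8.08 − 3.874 = 4.206 mg/L.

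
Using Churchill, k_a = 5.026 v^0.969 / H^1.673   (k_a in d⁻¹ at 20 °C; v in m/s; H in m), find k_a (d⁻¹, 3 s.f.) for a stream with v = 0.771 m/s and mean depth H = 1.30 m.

k_a = 5.026 × 0.771^0.969 / 1.30^1.673 = 5.026 × 0.7772 / 1.551 = 2.519 d⁻¹.

k_a ≈ 2.52 d⁻¹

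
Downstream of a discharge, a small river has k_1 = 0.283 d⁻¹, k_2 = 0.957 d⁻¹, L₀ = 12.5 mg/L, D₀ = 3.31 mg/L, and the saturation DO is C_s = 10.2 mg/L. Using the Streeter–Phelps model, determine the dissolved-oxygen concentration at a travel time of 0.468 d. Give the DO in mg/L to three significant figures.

DO ≈ 6.84 mg/L

k_1 L₀/(k_2−k_1) = 0.283×12.5/(0.957−0.283) = 3.537/0.6740 = 5.249 mg/L.
e^(−k_1 t) = e^(−0.283×0.4680) = 0.8760; e^(−k_2 t) = e^(−0.957×0.4680) = 0.6390.
D = 5.249 × (0.8760 − 0.6390) + 3.31 × 0.6390 = 1.244 + 2.115 = 3.359 mg/L.
DO = C_s − D = 10.2 − 3.359 = 6.841 mg/L.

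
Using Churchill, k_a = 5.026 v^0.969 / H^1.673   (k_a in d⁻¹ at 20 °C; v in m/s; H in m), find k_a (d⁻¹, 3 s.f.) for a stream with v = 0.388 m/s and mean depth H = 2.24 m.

k_a ≈ 0.521 d⁻¹

k_a = 5.026 × 0.388^0.969 / 2.24^1.673 = 5.026 × 0.3996 / 3.854 = 0.5210 d⁻¹.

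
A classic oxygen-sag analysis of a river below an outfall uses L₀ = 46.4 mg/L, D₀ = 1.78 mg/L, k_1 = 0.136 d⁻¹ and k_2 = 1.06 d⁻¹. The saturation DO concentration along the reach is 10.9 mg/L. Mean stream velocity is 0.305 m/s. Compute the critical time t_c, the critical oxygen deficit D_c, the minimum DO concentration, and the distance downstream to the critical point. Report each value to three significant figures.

t_c = [1/(k_2−k_1)] ln[(k_2/k_1)(1 − D₀(k_2−k_1)/(k_1 L₀))]
= [1/(1.06−0.136)] ln[(1.06/0.136)(1 − 1.78×0.9240/(0.136×46.4))]
= (1/0.9240) ln[7.794 × 0.7394] = 1.082 × ln(5.763) = 1.082 × 1.751 = 1.895 d.
D_c = (k_1/k_2) L₀ e^(−k_1 t_c) = (0.136/1.06) × 46.4 × e^(−0.136×1.895) = 0.1283 × 46.4 × 0.7728 = 4.600 mg/L.
Minimum DO = C_s − D_c = 10.9 − 4.600 = 6.300 mg/L.
x_c = v t_c = 0.305 m/s × 1.895 d × 86400 s/d = 49950 m ≈ 49.9 km.

t_c ≈ 1.90 d; D_c ≈ 4.60 mg/L; min DO ≈ 6.30 mg/L; x_c ≈ 49.9 km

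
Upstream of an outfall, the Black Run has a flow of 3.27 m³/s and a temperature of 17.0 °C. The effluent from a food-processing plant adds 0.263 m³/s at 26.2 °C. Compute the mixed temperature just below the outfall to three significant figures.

Flow-weighted mixing: C = (Q_r C_r + Q_w C_w)/(Q_r + Q_w)
= (3.27×17.0 + 0.263×26.2)/(3.27 + 0.263) = 62.48/3.533 = 17.68 °C.

17.7 °C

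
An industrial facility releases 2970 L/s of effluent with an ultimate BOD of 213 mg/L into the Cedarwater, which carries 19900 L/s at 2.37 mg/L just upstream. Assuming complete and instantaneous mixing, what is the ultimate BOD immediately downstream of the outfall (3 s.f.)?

Flow-weighted mixing: C = (Q_r C_r + Q_w C_w)/(Q_r + Q_w)
= (19900×2.37 + 2970×213)/(19900 + 2970) = 679800/22870 = 29.72 mg/L.

29.7 mg/L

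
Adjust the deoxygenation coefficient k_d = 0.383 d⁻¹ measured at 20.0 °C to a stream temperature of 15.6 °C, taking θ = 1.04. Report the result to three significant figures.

k_d ≈ 0.322 d⁻¹

k_d(T₂) = k_d(T₁) · θ^(T₂−T₁) = 0.383 × 1.04^(15.6−20.0)
= 0.383 × 1.04^-4.40 = 0.383 × 0.8415 = 0.3223 d⁻¹.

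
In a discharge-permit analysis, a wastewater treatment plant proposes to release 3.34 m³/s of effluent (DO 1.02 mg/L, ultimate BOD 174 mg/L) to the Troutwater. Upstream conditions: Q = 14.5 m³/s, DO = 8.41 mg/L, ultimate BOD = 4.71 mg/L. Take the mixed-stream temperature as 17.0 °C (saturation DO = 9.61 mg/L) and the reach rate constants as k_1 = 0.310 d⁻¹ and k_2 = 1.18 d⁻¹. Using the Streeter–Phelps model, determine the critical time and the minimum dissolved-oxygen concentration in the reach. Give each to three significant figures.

t_c ≈ 1.28 d; minimum DO ≈ 3.18 mg/L

Mixed DO = (14.5×8.41 + 3.34×1.02)/(14.5+3.34) = 125.4/17.84 = 7.026 mg/L.
Mixed L₀ = (14.5×4.71 + 3.34×174)/(17.84) = 649.5/17.84 = 36.40 mg/L.
Initial deficit D₀ = C_s − DO₀ = 9.61 − 7.026 = 2.584 mg/L.
t_c = (1/0.8700) ln[(1.18/0.310)(1 − 2.584×0.8700/(0.310×36.40))] = 1.149 × ln(3.048) = 1.281 d.
D_c = (0.310/1.18) × 36.40 × e^(−0.310×1.281) = 0.2627 × 36.40 × 0.6722 = 6.429 mg/L.
Minimum DO = 9.61 − 6.429 = 3.181 mg/L.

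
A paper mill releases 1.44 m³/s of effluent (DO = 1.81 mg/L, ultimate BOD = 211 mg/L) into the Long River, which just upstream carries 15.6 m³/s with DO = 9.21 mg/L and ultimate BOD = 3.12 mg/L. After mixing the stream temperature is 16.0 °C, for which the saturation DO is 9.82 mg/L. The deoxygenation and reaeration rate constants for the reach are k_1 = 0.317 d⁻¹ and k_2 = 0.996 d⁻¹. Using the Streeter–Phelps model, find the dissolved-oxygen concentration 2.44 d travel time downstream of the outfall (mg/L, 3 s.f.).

DO ≈ 6.11 mg/L

Mixed DO = (15.6×9.21 + 1.44×1.81)/(15.6+1.44) = 146.3/17.04 = 8.585 mg/L.
Mixed L₀ = (15.6×3.12 + 1.44×211)/(17.04) = 352.5/17.04 = 20.69 mg/L.
Initial deficit D₀ = C_s − DO₀ = 9.82 − 8.585 = 1.235 mg/L.
D(2.44) = [0.317×20.69/(0.996−0.317)](e^(−0.317×2.44) − e^(−0.996×2.44)) + 1.235 e^(−0.996×2.44)
= 9.658 × (0.4614 − 0.08802) + 1.235 × 0.08802 = 3.715 mg/L.
DO = 9.82 − 3.715 = 6.105 mg/L.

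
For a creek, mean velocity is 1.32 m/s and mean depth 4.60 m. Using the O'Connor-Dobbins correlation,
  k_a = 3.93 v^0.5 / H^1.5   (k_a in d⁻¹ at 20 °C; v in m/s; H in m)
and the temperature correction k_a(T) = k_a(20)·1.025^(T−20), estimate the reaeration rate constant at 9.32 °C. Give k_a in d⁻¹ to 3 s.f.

k_a(20) = 3.93 × 1.32^0.5 / 4.60^1.5 = 3.93 × 1.149 / 9.866 = 0.4577 d⁻¹.
k_a(9.32) = 0.4577 × 1.025^(9.32−20) = 0.4577 × 0.7682 = 0.3516 d⁻¹.

k_a ≈ 0.352 d⁻¹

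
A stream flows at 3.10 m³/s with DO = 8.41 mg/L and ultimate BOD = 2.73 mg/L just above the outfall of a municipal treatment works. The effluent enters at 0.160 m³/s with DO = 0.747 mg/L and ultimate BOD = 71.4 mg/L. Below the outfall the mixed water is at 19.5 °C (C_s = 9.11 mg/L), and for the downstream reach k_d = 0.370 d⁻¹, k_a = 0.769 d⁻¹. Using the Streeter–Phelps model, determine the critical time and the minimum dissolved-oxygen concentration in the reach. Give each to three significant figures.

t_c ≈ 1.30 d; minimum DO ≈ 7.30 mg/L

Mixed DO = (3.10×8.41 + 0.160×0.747)/(3.10+0.160) = 26.19/3.260 = 8.034 mg/L.
Mixed L₀ = (3.10×2.73 + 0.160×71.4)/(3.260) = 19.89/3.260 = 6.100 mg/L.
Initial deficit D₀ = C_s − DO₀ = 9.11 − 8.034 = 1.076 mg/L.
t_c = (1/0.3990) ln[(0.769/0.370)(1 − 1.076×0.3990/(0.370×6.100))] = 2.506 × ln(1.683) = 1.305 d.
D_c = (0.370/0.769) × 6.100 × e^(−0.370×1.305) = 0.4811 × 6.100 × 0.6171 = 1.811 mg/L.
Minimum DO = 9.11 − 1.811 = 7.299 mg/L.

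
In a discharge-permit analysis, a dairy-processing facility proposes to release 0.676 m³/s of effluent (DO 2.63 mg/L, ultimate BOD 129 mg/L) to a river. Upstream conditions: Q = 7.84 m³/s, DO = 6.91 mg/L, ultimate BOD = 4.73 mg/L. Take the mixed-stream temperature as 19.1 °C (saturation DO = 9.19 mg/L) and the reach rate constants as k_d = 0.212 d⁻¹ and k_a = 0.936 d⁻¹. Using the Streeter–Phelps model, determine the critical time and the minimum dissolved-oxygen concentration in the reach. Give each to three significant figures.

t_c ≈ 0.740 d; minimum DO ≈ 6.36 mg/L

Mixed DO = (7.84×6.91 + 0.676×2.63)/(7.84+0.676) = 55.95/8.516 = 6.570 mg/L.
Mixed L₀ = (7.84×4.73 + 0.676×129)/(8.516) = 124.3/8.516 = 14.59 mg/L.
Initial deficit D₀ = C_s − DO₀ = 9.19 − 6.570 = 2.620 mg/L.
t_c = (1/0.7240) ln[(0.936/0.212)(1 − 2.620×0.7240/(0.212×14.59))] = 1.381 × ln(1.709) = 0.7399 d.
D_c = (0.212/0.936) × 14.59 × e^(−0.212×0.7399) = 0.2265 × 14.59 × 0.8548 = 2.826 mg/L.
Minimum DO = 9.19 − 2.826 = 6.364 mg/L.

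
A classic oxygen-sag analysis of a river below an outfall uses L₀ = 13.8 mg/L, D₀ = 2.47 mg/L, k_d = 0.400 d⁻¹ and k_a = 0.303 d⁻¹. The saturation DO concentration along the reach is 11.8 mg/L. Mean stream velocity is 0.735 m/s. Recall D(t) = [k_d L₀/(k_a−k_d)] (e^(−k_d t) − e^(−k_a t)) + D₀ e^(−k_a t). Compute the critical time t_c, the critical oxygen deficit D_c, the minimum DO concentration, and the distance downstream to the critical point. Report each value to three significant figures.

With k_a/k_d = 0.7575 and 1 − D₀(k_a−k_d)/(k_d L₀) = 1.043,
t_c = ln(0.7575 × 1.043) / (0.303 − 0.400) = ln(0.7904) / -0.09700 = -0.2352/-0.09700 = 2.425 d.
D_c = (k_d/k_a) L₀ e^(−k_d t_c) = (0.400/0.303) × 13.8 × e^(−0.400×2.425) = 1.320 × 13.8 × 0.3791 = 6.906 mg/L.
Minimum DO = C_s − D_c = 11.8 − 6.906 = 4.894 mg/L.
x_c = v t_c = 0.735 m/s × 2.425 d × 86400 s/d = 154000 m ≈ 154 km.

t_c ≈ 2.43 d; D_c ≈ 6.91 mg/L; min DO ≈ 4.89 mg/L; x_c ≈ 154 km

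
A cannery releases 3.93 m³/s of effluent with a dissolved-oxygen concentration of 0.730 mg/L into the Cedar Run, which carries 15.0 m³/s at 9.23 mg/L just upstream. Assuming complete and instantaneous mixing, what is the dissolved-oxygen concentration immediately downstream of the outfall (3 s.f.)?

Flow-weighted mixing: C = (Q_r C_r + Q_w C_w)/(Q_r + Q_w)
= (15.0×9.23 + 3.93×0.730)/(15.0 + 3.93) = 141.3/18.93 = 7.465 mg/L.

7.47 mg/L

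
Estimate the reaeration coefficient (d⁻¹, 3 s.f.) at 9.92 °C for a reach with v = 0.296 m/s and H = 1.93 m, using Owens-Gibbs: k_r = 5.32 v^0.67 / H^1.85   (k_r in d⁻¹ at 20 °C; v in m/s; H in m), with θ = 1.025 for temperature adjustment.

k_r(20) = 5.32 × 0.296^0.67 / 1.93^1.85 = 5.32 × 0.4423 / 3.375 = 0.6973 d⁻¹.
k_r(9.92) = 0.6973 × 1.025^(9.92−20) = 0.6973 × 0.7797 = 0.5436 d⁻¹.

k_r ≈ 0.544 d⁻¹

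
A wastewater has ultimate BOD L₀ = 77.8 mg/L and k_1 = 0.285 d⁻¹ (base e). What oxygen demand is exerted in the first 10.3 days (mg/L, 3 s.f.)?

y ≈ 73.7 mg/L

y_t = L₀(1 − e^(−k_1 t)) = 77.8 × (1 − e^(−0.285×10.3))
= 77.8 × (1 − 0.05310) = 77.8 × 0.9469 = 73.67 mg/L.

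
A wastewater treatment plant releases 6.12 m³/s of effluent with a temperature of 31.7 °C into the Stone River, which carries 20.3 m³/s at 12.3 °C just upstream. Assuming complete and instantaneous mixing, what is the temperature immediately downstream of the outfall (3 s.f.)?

16.8 °C

Flow-weighted mixing: C = (Q_r C_r + Q_w C_w)/(Q_r + Q_w)
= (20.3×12.3 + 6.12×31.7)/(20.3 + 6.12) = 443.7/26.42 = 16.79 °C.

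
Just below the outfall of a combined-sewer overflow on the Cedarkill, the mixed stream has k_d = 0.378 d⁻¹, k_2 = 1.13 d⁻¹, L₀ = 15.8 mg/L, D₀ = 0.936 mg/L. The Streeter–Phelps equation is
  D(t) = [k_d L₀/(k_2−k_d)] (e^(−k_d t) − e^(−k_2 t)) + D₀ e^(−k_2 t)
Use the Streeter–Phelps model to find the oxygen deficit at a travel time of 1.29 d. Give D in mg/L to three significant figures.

k_d L₀/(k_2−k_d) = 0.378×15.8/(1.13−0.378) = 5.972/0.7520 = 7.942 mg/L.
e^(−k_d t) = e^(−0.378×1.290) = 0.6141; e^(−k_2 t) = e^(−1.13×1.290) = 0.2328.
D = 7.942 × (0.6141 − 0.2328) + 0.936 × 0.2328 = 3.028 + 0.2179 = 3.246 mg/L.

D ≈ 3.25 mg/L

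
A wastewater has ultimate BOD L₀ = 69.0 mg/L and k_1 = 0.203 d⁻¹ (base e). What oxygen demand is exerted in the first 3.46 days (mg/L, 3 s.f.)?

y ≈ 34.8 mg/L

y_t = L₀(1 − e^(−k_1 t)) = 69.0 × (1 − e^(−0.203×3.46))
= 69.0 × (1 − 0.4954) = 69.0 × 0.5046 = 34.82 mg/L.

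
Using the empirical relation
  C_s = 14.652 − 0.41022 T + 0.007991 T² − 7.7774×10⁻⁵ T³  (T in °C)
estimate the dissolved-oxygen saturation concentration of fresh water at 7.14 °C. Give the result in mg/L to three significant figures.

C_s = 14.652 − 0.41022×7.14 + 0.007991×7.14² − 7.7774×10⁻⁵×7.14³ = 12.10 mg/L.

C_s ≈ 12.1 mg/L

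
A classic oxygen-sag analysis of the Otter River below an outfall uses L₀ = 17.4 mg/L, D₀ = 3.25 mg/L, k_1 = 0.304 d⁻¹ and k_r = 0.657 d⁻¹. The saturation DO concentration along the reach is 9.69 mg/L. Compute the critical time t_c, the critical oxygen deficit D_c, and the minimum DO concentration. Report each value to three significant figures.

t_c ≈ 1.49 d; D_c ≈ 5.12 mg/L; min DO ≈ 4.57 mg/L

At the critical point dD/dt = 0, so k_1 L₀ e^(−k_1 t) = k_r D. Substituting D(t) from the Streeter–Phelps equation and solving for t gives
t_c = ln[(k_r/k_1)(1 − D₀(k_r−k_1)/(k_1 L₀))] / (k_r−k_1).
Here k_r−k_1 = 0.3530 d⁻¹ and 1 − D₀(k_r−k_1)/(k_1 L₀) = 1 − 3.25×0.3530/(0.304×17.4) = 0.7831, so
t_c = ln(2.161 × 0.7831) / 0.3530 = 0.5262 / 0.3530 = 1.491 d.
L(t_c) = L₀ e^(−k_1 t_c) = 17.4 × 0.6356 = 11.06 mg/L, and at the critical point k_r D_c = k_1 L, so D_c = (0.304/0.657) × 11.06 = 5.118 mg/L.
Minimum DO = C_s − D_c = 9.69 − 5.118 = 4.572 mg/L.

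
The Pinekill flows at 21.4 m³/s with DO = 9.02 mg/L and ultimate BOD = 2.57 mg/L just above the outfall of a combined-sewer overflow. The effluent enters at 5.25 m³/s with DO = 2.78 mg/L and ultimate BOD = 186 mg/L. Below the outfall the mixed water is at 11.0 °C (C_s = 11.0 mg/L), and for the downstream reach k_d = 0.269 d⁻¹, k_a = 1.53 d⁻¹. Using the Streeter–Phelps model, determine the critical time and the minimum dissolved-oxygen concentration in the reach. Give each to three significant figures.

Mixed DO = (21.4×9.02 + 5.25×2.78)/(21.4+5.25) = 207.6/26.65 = 7.791 mg/L.
Mixed L₀ = (21.4×2.57 + 5.25×186)/(26.65) = 1031/26.65 = 38.71 mg/L.
Initial deficit D₀ = C_s − DO₀ = 11.0 − 7.791 = 3.209 mg/L.
t_c = (1/1.261) ln[(1.53/0.269)(1 − 3.209×1.261/(0.269×38.71))] = 0.7930 × ln(3.477) = 0.9882 d.
D_c = (0.269/1.53) × 38.71 × e^(−0.269×0.9882) = 0.1758 × 38.71 × 0.7666 = 5.217 mg/L.
Minimum DO = 11.0 − 5.217 = 5.783 mg/L.

t_c ≈ 0.988 d; minimum DO ≈ 5.78 mg/L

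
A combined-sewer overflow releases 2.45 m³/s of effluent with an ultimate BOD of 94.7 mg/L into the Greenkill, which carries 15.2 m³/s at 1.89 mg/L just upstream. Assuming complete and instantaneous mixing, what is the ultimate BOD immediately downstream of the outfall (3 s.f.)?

Flow-weighted mixing: C = (Q_r C_r + Q_w C_w)/(Q_r + Q_w)
= (15.2×1.89 + 2.45×94.7)/(15.2 + 2.45) = 260.7/17.65 = 14.77 mg/L.

14.8 mg/L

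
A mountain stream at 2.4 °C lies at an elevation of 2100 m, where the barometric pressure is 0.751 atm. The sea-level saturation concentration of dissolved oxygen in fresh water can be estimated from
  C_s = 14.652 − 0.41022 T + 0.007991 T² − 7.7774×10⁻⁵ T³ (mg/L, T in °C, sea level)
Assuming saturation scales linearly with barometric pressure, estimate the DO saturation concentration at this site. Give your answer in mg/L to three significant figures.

At sea level: C_s = 14.652 − 0.41022×2.4 + 0.007991×2.4² − 7.7774×10⁻⁵×2.4³ = 13.71 mg/L.
Pressure correction: C_s' = 13.71 × 0.751 = 10.30 mg/L.

C_s ≈ 10.3 mg/L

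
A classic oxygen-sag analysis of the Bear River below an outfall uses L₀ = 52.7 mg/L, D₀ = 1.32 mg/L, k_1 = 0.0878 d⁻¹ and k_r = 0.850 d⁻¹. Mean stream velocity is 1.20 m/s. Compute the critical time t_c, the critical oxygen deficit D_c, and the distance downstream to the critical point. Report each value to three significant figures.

With k_r/k_1 = 9.681 and 1 − D₀(k_r−k_1)/(k_1 L₀) = 0.7826,
t_c = ln(9.681 × 0.7826) / (0.850 − 0.0878) = ln(7.576) / 0.7622 = 2.025/0.7622 = 2.657 d.
L(t_c) = L₀ e^(−k_1 t_c) = 52.7 × 0.7919 = 41.74 mg/L, and at the critical point k_r D_c = k_1 L, so D_c = (0.0878/0.850) × 41.74 = 4.311 mg/L.
x_c = v t_c = 1.20 m/s × 2.657 d × 86400 s/d = 275500 m ≈ 275 km.

t_c ≈ 2.66 d; D_c ≈ 4.31 mg/L; x_c ≈ 275 km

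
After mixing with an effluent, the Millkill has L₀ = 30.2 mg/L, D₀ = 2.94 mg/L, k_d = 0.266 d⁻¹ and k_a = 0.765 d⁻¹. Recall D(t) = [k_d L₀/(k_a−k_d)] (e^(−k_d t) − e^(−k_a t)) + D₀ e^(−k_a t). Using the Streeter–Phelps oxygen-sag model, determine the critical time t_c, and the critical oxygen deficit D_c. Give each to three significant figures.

At the critical point dD/dt = 0, so k_d L₀ e^(−k_d t) = k_a D. Substituting D(t) from the Streeter–Phelps equation and solving for t gives
t_c = ln[(k_a/k_d)(1 − D₀(k_a−k_d)/(k_d L₀))] / (k_a−k_d).
Here k_a−k_d = 0.4990 d⁻¹ and 1 − D₀(k_a−k_d)/(k_d L₀) = 1 − 2.94×0.4990/(0.266×30.2) = 0.8174, so
t_c = ln(2.876 × 0.8174) / 0.4990 = 0.8547 / 0.4990 = 1.713 d.
L(t_c) = L₀ e^(−k_d t_c) = 30.2 × 0.6341 = 19.15 mg/L, and at the critical point k_a D_c = k_d L, so D_c = (0.266/0.765) × 19.15 = 6.658 mg/L.

t_c ≈ 1.71 d; D_c ≈ 6.66 mg/L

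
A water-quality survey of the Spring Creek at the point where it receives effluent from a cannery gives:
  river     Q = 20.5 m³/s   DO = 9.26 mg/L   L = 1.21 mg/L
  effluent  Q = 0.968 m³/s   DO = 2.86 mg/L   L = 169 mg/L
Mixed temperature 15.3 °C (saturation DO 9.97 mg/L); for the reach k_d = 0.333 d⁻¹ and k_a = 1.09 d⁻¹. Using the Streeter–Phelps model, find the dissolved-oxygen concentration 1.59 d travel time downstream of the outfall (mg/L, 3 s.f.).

Mixed DO = (20.5×9.26 + 0.968×2.86)/(20.5+0.968) = 192.6/21.47 = 8.971 mg/L.
Mixed L₀ = (20.5×1.21 + 0.968×169)/(21.47) = 188.4/21.47 = 8.776 mg/L.
Initial deficit D₀ = C_s − DO₀ = 9.97 − 8.971 = 0.9986 mg/L.
D(1.59) = [0.333×8.776/(1.09−0.333)](e^(−0.333×1.59) − e^(−1.09×1.59)) + 0.9986 e^(−1.09×1.59)
= 3.860 × (0.5889 − 0.1767) + 0.9986 × 0.1767 = 1.768 mg/L.
DO = 9.97 − 1.768 = 8.202 mg/L.

DO ≈ 8.20 mg/L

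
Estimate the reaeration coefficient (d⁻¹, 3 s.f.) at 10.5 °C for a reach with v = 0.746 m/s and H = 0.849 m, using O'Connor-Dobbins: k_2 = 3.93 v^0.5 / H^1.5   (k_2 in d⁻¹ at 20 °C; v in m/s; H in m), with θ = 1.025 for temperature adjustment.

k_2(20) = 3.93 × 0.746^0.5 / 0.849^1.5 = 3.93 × 0.8637 / 0.7823 = 4.339 d⁻¹.
k_2(10.5) = 4.339 × 1.025^(10.5−20) = 4.339 × 0.7909 = 3.432 d⁻¹.

k_2 ≈ 3.43 d⁻¹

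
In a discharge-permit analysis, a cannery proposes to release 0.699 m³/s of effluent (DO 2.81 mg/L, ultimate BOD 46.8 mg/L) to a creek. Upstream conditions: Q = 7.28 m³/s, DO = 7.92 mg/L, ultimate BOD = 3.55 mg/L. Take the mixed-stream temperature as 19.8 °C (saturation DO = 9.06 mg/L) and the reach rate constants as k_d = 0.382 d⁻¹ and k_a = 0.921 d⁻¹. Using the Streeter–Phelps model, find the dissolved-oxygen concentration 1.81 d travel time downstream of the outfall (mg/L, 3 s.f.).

DO ≈ 7.14 mg/L

Mixed DO = (7.28×7.92 + 0.699×2.81)/(7.28+0.699) = 59.62/7.979 = 7.472 mg/L.
Mixed L₀ = (7.28×3.55 + 0.699×46.8)/(7.979) = 58.56/7.979 = 7.339 mg/L.
Initial deficit D₀ = C_s − DO₀ = 9.06 − 7.472 = 1.588 mg/L.
D(1.81) = [0.382×7.339/(0.921−0.382)](e^(−0.382×1.81) − e^(−0.921×1.81)) + 1.588 e^(−0.921×1.81)
= 5.201 × (0.5009 − 0.1888) + 1.588 × 0.1888 = 1.923 mg/L.
DO = 9.06 − 1.923 = 7.137 mg/L.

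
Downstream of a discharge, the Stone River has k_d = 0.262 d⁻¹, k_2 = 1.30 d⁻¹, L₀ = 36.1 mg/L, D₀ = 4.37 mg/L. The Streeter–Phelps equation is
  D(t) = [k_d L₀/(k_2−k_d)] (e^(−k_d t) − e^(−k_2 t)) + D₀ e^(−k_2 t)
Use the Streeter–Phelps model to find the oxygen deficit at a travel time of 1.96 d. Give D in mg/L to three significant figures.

k_d L₀/(k_2−k_d) = 0.262×36.1/(1.30−0.262) = 9.458/1.038 = 9.112 mg/L.
e^(−k_d t) = e^(−0.262×1.960) = 0.5984; e^(−k_2 t) = e^(−1.30×1.960) = 0.07824.
D = 9.112 × (0.5984 − 0.07824) + 4.37 × 0.07824 = 4.740 + 0.3419 = 5.081 mg/L.

D ≈ 5.08 mg/L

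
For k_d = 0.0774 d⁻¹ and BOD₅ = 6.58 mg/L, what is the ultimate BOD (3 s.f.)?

L₀ ≈ 20.5 mg/L

BOD₅ = L₀(1 − e^(−5k_d)) ⇒ L₀ = BOD₅ / (1 − e^(−5×0.0774))
= 6.58 / (1 − 0.6791) = 6.58 / 0.3209 = 20.50 mg/L.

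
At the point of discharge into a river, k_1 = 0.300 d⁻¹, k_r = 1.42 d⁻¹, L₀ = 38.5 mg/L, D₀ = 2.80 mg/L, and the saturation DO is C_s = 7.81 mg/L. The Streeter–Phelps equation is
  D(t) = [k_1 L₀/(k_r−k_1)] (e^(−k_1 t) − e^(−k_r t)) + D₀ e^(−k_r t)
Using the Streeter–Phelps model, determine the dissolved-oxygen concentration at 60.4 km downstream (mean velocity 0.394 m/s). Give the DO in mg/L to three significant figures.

DO ≈ 2.36 mg/L

Travel time t = x/v = 60.4 km / (0.394 m/s) = 60400 m / 0.394 m/s = 153300 s = 1.774 d.
k_1 L₀/(k_r−k_1) = 0.300×38.5/(1.42−0.300) = 11.55/1.120 = 10.31 mg/L.
e^(−k_1 t) = e^(−0.300×1.774) = 0.5873; e^(−k_r t) = e^(−1.42×1.774) = 0.08050.
D = 10.31 × (0.5873 − 0.08050) + 2.80 × 0.08050 = 5.226 + 0.2254 = 5.451 mg/L.
DO = C_s − D = 7.81 − 5.451 = 2.359 mg/L.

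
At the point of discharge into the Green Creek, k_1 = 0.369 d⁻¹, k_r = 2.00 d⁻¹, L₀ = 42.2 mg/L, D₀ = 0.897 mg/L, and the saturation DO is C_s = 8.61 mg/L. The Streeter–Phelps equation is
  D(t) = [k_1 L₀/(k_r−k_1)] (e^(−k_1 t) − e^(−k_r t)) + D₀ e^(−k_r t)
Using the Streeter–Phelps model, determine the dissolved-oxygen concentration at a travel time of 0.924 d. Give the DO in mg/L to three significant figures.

DO ≈ 3.18 mg/L

k_1 L₀/(k_r−k_1) = 0.369×42.2/(2.00−0.369) = 15.57/1.631 = 9.547 mg/L.
e^(−k_1 t) = e^(−0.369×0.9240) = 0.7111; e^(−k_r t) = e^(−2.00×0.9240) = 0.1576.
D = 9.547 × (0.7111 − 0.1576) + 0.897 × 0.1576 = 5.285 + 0.1413 = 5.426 mg/L.
DO = C_s − D = 8.61 − 5.426 = 3.184 mg/L.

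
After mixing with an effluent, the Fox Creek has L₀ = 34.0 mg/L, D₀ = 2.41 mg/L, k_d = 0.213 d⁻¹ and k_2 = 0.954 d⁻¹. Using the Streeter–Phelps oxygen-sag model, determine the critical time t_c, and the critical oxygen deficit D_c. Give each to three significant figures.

t_c ≈ 1.64 d; D_c ≈ 5.35 mg/L

At the critical point dD/dt = 0, so k_d L₀ e^(−k_d t) = k_2 D. Substituting D(t) from the Streeter–Phelps equation and solving for t gives
t_c = ln[(k_2/k_d)(1 − D₀(k_2−k_d)/(k_d L₀))] / (k_2−k_d).
Here k_2−k_d = 0.7410 d⁻¹ and 1 − D₀(k_2−k_d)/(k_d L₀) = 1 − 2.41×0.7410/(0.213×34.0) = 0.7534, so
t_c = ln(4.479 × 0.7534) / 0.7410 = 1.216 / 0.7410 = 1.641 d.
D_c = (k_d/k_2) L₀ e^(−k_d t_c) = (0.213/0.954) × 34.0 × e^(−0.213×1.641) = 0.2233 × 34.0 × 0.7050 = 5.352 mg/L.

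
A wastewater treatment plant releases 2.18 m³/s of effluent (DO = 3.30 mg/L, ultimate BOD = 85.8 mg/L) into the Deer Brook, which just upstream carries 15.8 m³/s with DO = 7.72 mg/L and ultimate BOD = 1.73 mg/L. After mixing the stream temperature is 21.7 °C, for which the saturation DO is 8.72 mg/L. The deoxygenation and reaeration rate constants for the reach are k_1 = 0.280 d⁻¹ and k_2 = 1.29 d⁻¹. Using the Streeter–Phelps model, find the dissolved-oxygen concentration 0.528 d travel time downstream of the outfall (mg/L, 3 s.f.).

DO ≈ 6.76 mg/L

Mixed DO = (15.8×7.72 + 2.18×3.30)/(15.8+2.18) = 129.2/17.98 = 7.184 mg/L.
Mixed L₀ = (15.8×1.73 + 2.18×85.8)/(17.98) = 214.4/17.98 = 11.92 mg/L.
Initial deficit D₀ = C_s − DO₀ = 8.72 − 7.184 = 1.536 mg/L.
D(0.528) = [0.280×11.92/(1.29−0.280)](e^(−0.280×0.528) − e^(−1.29×0.528)) + 1.536 e^(−1.29×0.528)
= 3.305 × (0.8626 − 0.5060) + 1.536 × 0.5060 = 1.956 mg/L.
DO = 8.72 − 1.956 = 6.764 mg/L.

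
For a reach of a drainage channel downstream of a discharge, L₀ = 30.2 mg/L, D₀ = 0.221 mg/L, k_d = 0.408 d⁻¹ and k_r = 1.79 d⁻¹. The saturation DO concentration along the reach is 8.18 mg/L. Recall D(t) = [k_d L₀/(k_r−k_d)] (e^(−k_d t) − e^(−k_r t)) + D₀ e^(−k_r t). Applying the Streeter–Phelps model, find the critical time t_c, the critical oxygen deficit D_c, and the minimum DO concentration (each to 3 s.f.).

With k_r/k_d = 4.387 and 1 − D₀(k_r−k_d)/(k_d L₀) = 0.9752,
t_c = ln(4.387 × 0.9752) / (1.79 − 0.408) = ln(4.279) / 1.382 = 1.454/1.382 = 1.052 d.
D_c = (k_d/k_r) L₀ e^(−k_d t_c) = (0.408/1.79) × 30.2 × e^(−0.408×1.052) = 0.2279 × 30.2 × 0.6511 = 4.482 mg/L.
Minimum DO = C_s − D_c = 8.18 − 4.482 = 3.698 mg/L.

t_c ≈ 1.05 d; D_c ≈ 4.48 mg/L; min DO ≈ 3.70 mg/L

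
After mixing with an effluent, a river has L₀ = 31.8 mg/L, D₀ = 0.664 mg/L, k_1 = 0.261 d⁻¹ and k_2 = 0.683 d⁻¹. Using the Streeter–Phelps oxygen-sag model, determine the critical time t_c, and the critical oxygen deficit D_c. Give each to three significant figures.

t_c ≈ 2.20 d; D_c ≈ 6.85 mg/L

With k_2/k_1 = 2.617 and 1 − D₀(k_2−k_1)/(k_1 L₀) = 0.9662,
t_c = ln(2.617 × 0.9662) / (0.683 − 0.261) = ln(2.529) / 0.4220 = 0.9276/0.4220 = 2.198 d.
D_c = (k_1/k_2) L₀ e^(−k_1 t_c) = (0.261/0.683) × 31.8 × e^(−0.261×2.198) = 0.3821 × 31.8 × 0.5634 = 6.847 mg/L.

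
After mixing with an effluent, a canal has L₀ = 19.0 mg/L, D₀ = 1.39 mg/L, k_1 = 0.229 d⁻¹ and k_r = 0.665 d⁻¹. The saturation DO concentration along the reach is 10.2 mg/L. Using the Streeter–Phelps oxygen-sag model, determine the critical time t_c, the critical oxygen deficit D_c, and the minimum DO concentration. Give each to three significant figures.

t_c ≈ 2.10 d; D_c ≈ 4.04 mg/L; min DO ≈ 6.16 mg/L

At the critical point dD/dt = 0, so k_1 L₀ e^(−k_1 t) = k_r D. Substituting D(t) from the Streeter–Phelps equation and solving for t gives
t_c = ln[(k_r/k_1)(1 − D₀(k_r−k_1)/(k_1 L₀))] / (k_r−k_1).
Here k_r−k_1 = 0.4360 d⁻¹ and 1 − D₀(k_r−k_1)/(k_1 L₀) = 1 − 1.39×0.4360/(0.229×19.0) = 0.8607, so
t_c = ln(2.904 × 0.8607) / 0.4360 = 0.9161 / 0.4360 = 2.101 d.
L(t_c) = L₀ e^(−k_1 t_c) = 19.0 × 0.6181 = 11.74 mg/L, and at the critical point k_r D_c = k_1 L, so D_c = (0.229/0.665) × 11.74 = 4.044 mg/L.
Minimum DO = C_s − D_c = 10.2 − 4.044 = 6.156 mg/L.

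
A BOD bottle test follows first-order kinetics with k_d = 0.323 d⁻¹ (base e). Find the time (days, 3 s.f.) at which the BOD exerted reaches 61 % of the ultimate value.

y/L₀ = 1 − e^(−k_d t) = 0.61 ⇒ e^(−k_d t) = 0.390
t = −ln(0.390) / 0.323 = 0.9416 / 0.323 = 2.915 d.

t ≈ 2.92 d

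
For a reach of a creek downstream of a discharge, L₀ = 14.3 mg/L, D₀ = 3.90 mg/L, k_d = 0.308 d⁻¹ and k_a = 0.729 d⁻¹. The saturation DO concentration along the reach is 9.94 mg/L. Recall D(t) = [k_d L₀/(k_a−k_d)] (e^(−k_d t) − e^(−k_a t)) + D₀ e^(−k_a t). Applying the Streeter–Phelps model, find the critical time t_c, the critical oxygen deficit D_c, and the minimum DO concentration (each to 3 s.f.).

t_c ≈ 0.938 d; D_c ≈ 4.53 mg/L; min DO ≈ 5.41 mg/L

t_c = [1/(k_a−k_d)] ln[(k_a/k_d)(1 − D₀(k_a−k_d)/(k_d L₀))]
= [1/(0.729−0.308)] ln[(0.729/0.308)(1 − 3.90×0.4210/(0.308×14.3))]
= (1/0.4210) ln[2.367 × 0.6272] = 2.375 × ln(1.485) = 2.375 × 0.3951 = 0.9385 d.
L(t_c) = L₀ e^(−k_d t_c) = 14.3 × 0.7490 = 10.71 mg/L, and at the critical point k_a D_c = k_d L, so D_c = (0.308/0.729) × 10.71 = 4.525 mg/L.
Minimum DO = C_s − D_c = 9.94 − 4.525 = 5.415 mg/L.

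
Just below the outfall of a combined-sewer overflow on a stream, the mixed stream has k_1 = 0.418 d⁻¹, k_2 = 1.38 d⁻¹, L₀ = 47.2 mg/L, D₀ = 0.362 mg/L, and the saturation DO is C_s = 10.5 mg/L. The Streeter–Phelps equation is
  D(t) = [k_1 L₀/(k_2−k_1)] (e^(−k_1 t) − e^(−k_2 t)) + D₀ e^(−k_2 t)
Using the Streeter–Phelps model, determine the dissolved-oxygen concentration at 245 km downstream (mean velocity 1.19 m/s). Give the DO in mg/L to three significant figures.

DO ≈ 3.68 mg/L

Travel time t = x/v = 245 km / (1.19 m/s) = 245000 m / 1.19 m/s = 205900 s = 2.383 d.
k_1 L₀/(k_2−k_1) = 0.418×47.2/(1.38−0.418) = 19.73/0.9620 = 20.51 mg/L.
e^(−k_1 t) = e^(−0.418×2.383) = 0.3693; e^(−k_2 t) = e^(−1.38×2.383) = 0.03731.
D = 20.51 × (0.3693 − 0.03731) + 0.362 × 0.03731 = 6.809 + 0.01351 = 6.823 mg/L.
DO = C_s − D = 10.5 − 6.823 = 3.677 mg/L.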